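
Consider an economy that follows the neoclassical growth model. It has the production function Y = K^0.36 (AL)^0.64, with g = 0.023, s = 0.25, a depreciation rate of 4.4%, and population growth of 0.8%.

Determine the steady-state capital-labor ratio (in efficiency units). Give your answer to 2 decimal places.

k* ≈ 6.56

Steady state requires s·f(k) = (n + g + δ)·k, i.e. s·k^α = (n + g + δ)·k.
Rearranging, k^(1−α) = s / (n + g + δ).
k^0.64 = 0.25 / (0.008 + 0.023 + 0.044) = 0.25 / 0.075 = 3.3333
k* = 3.3333^(1/0.64) ≈ 6.5613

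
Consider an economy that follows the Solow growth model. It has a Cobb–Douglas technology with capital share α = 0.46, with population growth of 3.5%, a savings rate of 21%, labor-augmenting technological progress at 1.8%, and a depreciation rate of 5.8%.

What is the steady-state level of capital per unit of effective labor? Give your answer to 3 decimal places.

k* = 3.257

Steady state requires s·f(k) = (n + g + δ)·k, i.e. s·k^α = (n + g + δ)·k.
Rearranging, k^(1−α) = s / (n + g + δ).
k^0.54 = 0.21 / (0.035 + 0.018 + 0.058) = 0.21 / 0.111 = 1.8919
k* = 1.8919^(1/0.54) ≈ 3.2567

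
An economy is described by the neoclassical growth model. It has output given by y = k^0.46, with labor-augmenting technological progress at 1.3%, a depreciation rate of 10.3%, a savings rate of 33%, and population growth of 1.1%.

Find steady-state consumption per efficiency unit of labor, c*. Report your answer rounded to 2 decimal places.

c* = 1.51

In steady state, investment equals break-even investment: s·k^α = (n + g + δ)·k.
Rearranging, k^(1−α) = s / (n + g + δ).
k^0.54 = 0.33 / (0.011 + 0.013 + 0.103) = 0.33 / 0.127 = 2.5984
k* = 2.5984^(1/0.54) ≈ 5.8610
y* = (k*)^α = 5.8610^0.46 ≈ 2.2556
c* = (1 − s)·y* = (1 − 0.33) × 2.2556 ≈ 1.5113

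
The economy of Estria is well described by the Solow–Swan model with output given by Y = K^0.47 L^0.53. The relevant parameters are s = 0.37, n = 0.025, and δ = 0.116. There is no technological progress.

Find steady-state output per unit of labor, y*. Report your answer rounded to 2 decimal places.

y* ≈ 2.35

Steady state requires s·f(k) = (n + δ)·k, i.e. s·k^α = (n + δ)·k.
Dividing both sides by k: k^(1−α) = s / (n + δ).
k^0.53 = 0.37 / (0.025 + 0.116) = 0.37 / 0.141 = 2.6241
k* = 2.6241^(1/0.53) ≈ 6.1735
y* = (k*)^α = 6.1735^0.47 ≈ 2.3526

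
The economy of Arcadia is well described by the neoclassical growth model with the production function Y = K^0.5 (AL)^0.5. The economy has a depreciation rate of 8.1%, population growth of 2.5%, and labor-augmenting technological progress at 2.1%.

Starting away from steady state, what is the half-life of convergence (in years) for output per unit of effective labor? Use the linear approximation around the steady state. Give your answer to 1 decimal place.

t_½ ≈ 10.9 years

Near the steady state the convergence rate is λ = (1 − α)(n + g + δ).
λ = (1 − 0.5) × 0.127 = 0.5 × 0.127 = 0.0635
Half-life = ln 2 / λ = 0.6931 / 0.0635 ≈ 10.91 years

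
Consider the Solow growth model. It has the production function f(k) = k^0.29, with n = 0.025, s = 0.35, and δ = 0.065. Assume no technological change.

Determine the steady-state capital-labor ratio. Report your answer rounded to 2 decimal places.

k* ≈ 6.77

In steady state, investment equals break-even investment: s·k^α = (n + δ)·k.
Dividing both sides by k: k^(1−α) = s / (n + δ).
k^0.71 = 0.35 / (0.025 + 0.065) = 0.35 / 0.090 = 3.8889
k* = 3.8889^(1/0.71) ≈ 6.7724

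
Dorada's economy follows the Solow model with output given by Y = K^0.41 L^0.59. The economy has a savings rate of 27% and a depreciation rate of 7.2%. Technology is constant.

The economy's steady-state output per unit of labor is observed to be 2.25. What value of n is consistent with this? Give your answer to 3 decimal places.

In steady state, investment equals break-even investment: s·k^α = (n + δ)·k.
Since y* = [s/(n + δ)]^(α/(1−α)), we have s/(n + δ) = (y*)^((1−α)/α) = 2.25^1.439 = 3.2121.
Therefore n + δ = s / 3.2121 = 0.27 / 3.2121 = 0.0841, so n = 0.0841 − 0.072 = 0.0121.

n ≈ 0.012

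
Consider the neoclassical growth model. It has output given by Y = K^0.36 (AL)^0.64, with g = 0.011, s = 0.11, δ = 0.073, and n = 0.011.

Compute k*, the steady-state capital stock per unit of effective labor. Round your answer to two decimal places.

k* = 1.26

At the steady state, Δk = 0, so s·k^α = (n + g + δ)·k.
Dividing both sides by k: k^(1−α) = s / (n + g + δ).
k^0.64 = 0.11 / (0.011 + 0.011 + 0.073) = 0.11 / 0.095 = 1.1579
k* = 1.1579^(1/0.64) ≈ 1.2574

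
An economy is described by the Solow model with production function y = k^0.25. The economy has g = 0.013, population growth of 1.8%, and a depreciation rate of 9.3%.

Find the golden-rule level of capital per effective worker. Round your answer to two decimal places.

k_gold ≈ 2.55

The golden rule sets f'(k) = n + g + δ, i.e. α·k^(α−1) = n + g + δ.
So k^(1−α) = α / (n + g + δ) = 0.25 / 0.124 = 2.0161.
k_gold = 2.0161^(1/0.75) ≈ 2.5469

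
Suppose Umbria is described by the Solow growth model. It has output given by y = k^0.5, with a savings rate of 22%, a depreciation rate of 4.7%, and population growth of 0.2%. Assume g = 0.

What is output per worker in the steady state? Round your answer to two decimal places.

y* ≈ 4.49

Steady state requires s·f(k) = (n + δ)·k, i.e. s·k^α = (n + δ)·k.
Rearranging, k^(1−α) = s / (n + δ).
k^0.5 = 0.22 / (0.002 + 0.047) = 0.22 / 0.049 = 4.4898
k* = 4.4898^(1/0.5) ≈ 20.1583
y* = (k*)^α = 20.1583^0.5 ≈ 4.4898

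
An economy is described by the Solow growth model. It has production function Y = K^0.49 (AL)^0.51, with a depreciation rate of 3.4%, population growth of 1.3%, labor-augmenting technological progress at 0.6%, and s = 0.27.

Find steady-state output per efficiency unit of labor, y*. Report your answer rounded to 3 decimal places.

At the steady state, Δk = 0, so s·k^α = (n + g + δ)·k.
Dividing both sides by k: k^(1−α) = s / (n + g + δ).
k^0.51 = 0.27 / (0.013 + 0.006 + 0.034) = 0.27 / 0.053 = 5.0943
k* = 5.0943^(1/0.51) ≈ 24.3467
y* = (k*)^α = 24.3467^0.49 ≈ 4.7792

y* = 4.779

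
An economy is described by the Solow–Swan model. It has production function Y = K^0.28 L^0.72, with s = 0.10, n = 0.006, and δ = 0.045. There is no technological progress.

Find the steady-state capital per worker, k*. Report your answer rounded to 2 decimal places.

k* = 2.55

At the steady state, Δk = 0, so s·k^α = (n + δ)·k.
Dividing both sides by k: k^(1−α) = s / (n + δ).
k^0.72 = 0.10 / (0.006 + 0.045) = 0.10 / 0.051 = 1.9608
k* = 1.9608^(1/0.72) ≈ 2.5478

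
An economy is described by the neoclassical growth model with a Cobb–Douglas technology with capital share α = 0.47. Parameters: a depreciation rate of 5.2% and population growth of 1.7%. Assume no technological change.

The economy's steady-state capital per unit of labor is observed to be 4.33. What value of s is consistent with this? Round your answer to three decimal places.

In steady state, investment equals break-even investment: s·k^α = (n + δ)·k.
So s / (n + δ) = (k*)^(1−α) = 4.33^0.53 = 2.1744.
Therefore s = 2.1744 × (n + δ) = 2.1744 × 0.069 = 0.1500.

s ≈ 0.150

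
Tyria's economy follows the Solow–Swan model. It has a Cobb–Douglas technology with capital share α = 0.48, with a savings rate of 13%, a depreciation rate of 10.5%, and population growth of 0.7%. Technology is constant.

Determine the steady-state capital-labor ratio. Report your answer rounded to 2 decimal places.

At the steady state, Δk = 0, so s·k^α = (n + δ)·k.
Rearranging, k^(1−α) = s / (n + δ).
k^0.52 = 0.13 / (0.007 + 0.105) = 0.13 / 0.112 = 1.1607
k* = 1.1607^(1/0.52) ≈ 1.3319

k* ≈ 1.33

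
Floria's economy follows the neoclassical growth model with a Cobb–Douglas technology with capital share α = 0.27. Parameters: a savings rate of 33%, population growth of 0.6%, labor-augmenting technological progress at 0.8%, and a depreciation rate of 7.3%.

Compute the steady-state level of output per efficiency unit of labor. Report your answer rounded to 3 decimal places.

At the steady state, Δk = 0, so s·k^α = (n + g + δ)·k.
Dividing both sides by k: k^(1−α) = s / (n + g + δ).
k^0.73 = 0.33 / (0.006 + 0.008 + 0.073) = 0.33 / 0.087 = 3.7931
k* = 3.7931^(1/0.73) ≈ 6.2107
y* = (k*)^α = 6.2107^0.27 ≈ 1.6374

y* = 1.637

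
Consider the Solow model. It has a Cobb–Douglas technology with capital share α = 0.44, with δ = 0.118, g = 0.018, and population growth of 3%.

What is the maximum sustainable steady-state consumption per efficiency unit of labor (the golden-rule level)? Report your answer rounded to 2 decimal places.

At the golden rule, f'(k) = n + g + δ, so α·k^(α−1) = n + g + δ and k_gold = (α/(n + g + δ))^(1/(1−α)).
k_gold = (0.44/0.166)^(1/0.56) = 2.6506^1.7857 ≈ 5.7012
c_gold = f(k_gold) − (n + g + δ)·k_gold = 2.1509 − 0.166×5.7012 ≈ 1.2045

c_gold ≈ 1.20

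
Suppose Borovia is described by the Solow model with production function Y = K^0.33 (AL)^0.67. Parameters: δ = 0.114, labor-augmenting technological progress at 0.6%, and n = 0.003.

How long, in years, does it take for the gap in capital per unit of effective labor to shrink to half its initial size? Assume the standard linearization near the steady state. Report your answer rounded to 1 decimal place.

Near the steady state the convergence rate is λ = (1 − α)(n + g + δ).
λ = (1 − 0.33) × 0.123 = 0.67 × 0.123 = 0.08241
Half-life = ln 2 / λ = 0.6931 / 0.08241 ≈ 8.41 years

half-life ≈ 8.4 years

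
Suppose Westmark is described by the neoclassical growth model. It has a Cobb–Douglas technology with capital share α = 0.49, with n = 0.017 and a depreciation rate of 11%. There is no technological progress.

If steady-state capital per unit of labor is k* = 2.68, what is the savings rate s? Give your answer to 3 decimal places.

At the steady state, Δk = 0, so s·k^α = (n + δ)·k.
So s / (n + δ) = (k*)^(1−α) = 2.68^0.51 = 1.6533.
Therefore s = 1.6533 × (n + δ) = 1.6533 × 0.127 = 0.2100.

s ≈ 0.210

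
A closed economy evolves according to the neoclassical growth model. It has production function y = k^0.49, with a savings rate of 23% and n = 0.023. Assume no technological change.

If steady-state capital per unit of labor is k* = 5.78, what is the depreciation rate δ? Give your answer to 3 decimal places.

δ ≈ 0.071

In steady state, investment equals break-even investment: s·k^α = (n + δ)·k.
So s / (n + δ) = (k*)^(1−α) = 5.78^0.51 = 2.4467.
Therefore n + δ = s / 2.4467 = 0.23 / 2.4467 = 0.0940, so δ = 0.0940 − 0.023 = 0.0710.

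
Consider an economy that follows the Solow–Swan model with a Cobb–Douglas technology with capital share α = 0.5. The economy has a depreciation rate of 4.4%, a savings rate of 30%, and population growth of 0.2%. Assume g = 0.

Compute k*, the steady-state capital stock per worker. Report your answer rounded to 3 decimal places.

Steady state requires s·f(k) = (n + δ)·k, i.e. s·k^α = (n + δ)·k.
Rearranging, k^(1−α) = s / (n + δ).
k^0.5 = 0.30 / (0.002 + 0.044) = 0.30 / 0.046 = 6.5217
k* = 6.5217^(1/0.5) ≈ 42.5326

k* ≈ 42.533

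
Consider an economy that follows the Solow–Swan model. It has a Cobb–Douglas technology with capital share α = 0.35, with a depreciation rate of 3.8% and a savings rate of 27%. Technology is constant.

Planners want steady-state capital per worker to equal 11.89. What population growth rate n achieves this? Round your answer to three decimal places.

n ≈ 0.016

In steady state, investment equals break-even investment: s·k^α = (n + δ)·k.
So s / (n + δ) = (k*)^(1−α) = 11.89^0.65 = 4.9988.
Therefore n + δ = s / 4.9988 = 0.27 / 4.9988 = 0.0540, so n = 0.0540 − 0.038 = 0.0160.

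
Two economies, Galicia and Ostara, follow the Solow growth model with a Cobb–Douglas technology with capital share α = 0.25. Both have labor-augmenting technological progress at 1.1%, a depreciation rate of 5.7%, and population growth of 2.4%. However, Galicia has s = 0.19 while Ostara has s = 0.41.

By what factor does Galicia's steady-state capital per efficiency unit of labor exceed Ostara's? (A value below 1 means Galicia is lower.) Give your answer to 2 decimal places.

k*_G / k*_O ≈ 0.36

Steady-state k* = [s/(n + g + δ)]^(1/(1−α)), so the ratio is [ (s_G/(n + g + δ)_G) / (s_O/(n + g + δ)_O) ]^1.3333.
s_G/(n + g + δ)_G = 0.19/0.092 = 2.0652; s_O/(n + g + δ)_O = 0.41/0.092 = 4.4565.
Ratio = (2.0652/4.4565)^1.3333 = 0.4634^1.3333 ≈ 0.3586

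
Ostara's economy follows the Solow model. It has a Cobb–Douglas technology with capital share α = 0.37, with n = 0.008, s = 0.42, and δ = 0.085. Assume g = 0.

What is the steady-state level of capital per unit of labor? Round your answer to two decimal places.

k* ≈ 10.95

In steady state, investment equals break-even investment: s·k^α = (n + δ)·k.
Dividing both sides by k: k^(1−α) = s / (n + δ).
k^0.63 = 0.42 / (0.008 + 0.085) = 0.42 / 0.093 = 4.5161
k* = 4.5161^(1/0.63) ≈ 10.9473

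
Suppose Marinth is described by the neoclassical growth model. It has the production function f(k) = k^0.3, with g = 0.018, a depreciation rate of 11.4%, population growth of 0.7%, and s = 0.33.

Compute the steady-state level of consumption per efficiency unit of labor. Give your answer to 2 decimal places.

c* ≈ 0.97

Steady state requires s·f(k) = (n + g + δ)·k, i.e. s·k^α = (n + g + δ)·k.
Dividing both sides by k: k^(1−α) = s / (n + g + δ).
k^0.7 = 0.33 / (0.007 + 0.018 + 0.114) = 0.33 / 0.139 = 2.3741
k* = 2.3741^(1/0.7) ≈ 3.4390
y* = (k*)^α = 3.4390^0.3 ≈ 1.4485
c* = (1 − s)·y* = (1 − 0.33) × 1.4485 ≈ 0.9705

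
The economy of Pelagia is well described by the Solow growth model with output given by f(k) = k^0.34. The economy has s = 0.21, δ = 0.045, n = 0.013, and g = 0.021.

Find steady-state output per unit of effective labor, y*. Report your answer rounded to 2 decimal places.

In steady state, investment equals break-even investment: s·k^α = (n + g + δ)·k.
Dividing both sides by k: k^(1−α) = s / (n + g + δ).
k^0.66 = 0.21 / (0.013 + 0.021 + 0.045) = 0.21 / 0.079 = 2.6582
k* = 2.6582^(1/0.66) ≈ 4.3986
y* = (k*)^α = 4.3986^0.34 ≈ 1.6547

y* = 1.65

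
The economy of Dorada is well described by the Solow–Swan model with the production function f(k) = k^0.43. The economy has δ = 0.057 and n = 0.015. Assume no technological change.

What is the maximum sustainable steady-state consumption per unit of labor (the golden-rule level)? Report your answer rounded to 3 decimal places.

At the golden rule, f'(k) = n + δ, so α·k^(α−1) = n + δ and k_gold = (α/(n + δ))^(1/(1−α)).
k_gold = (0.43/0.072)^(1/0.57) = 5.9722^1.7544 ≈ 22.9959
c_gold = f(k_gold) − (n + δ)·k_gold = 3.8504 − 0.072×22.9959 ≈ 2.1947

c_gold ≈ 2.195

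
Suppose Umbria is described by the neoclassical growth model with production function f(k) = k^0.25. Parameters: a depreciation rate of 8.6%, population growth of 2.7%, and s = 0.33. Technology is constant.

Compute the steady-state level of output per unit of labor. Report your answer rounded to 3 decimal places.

In steady state, investment equals break-even investment: s·k^α = (n + δ)·k.
Rearranging, k^(1−α) = s / (n + δ).
k^0.75 = 0.33 / (0.027 + 0.086) = 0.33 / 0.113 = 2.9204
k* = 2.9204^(1/0.75) ≈ 4.1744
y* = (k*)^α = 4.1744^0.25 ≈ 1.4294

y* ≈ 1.429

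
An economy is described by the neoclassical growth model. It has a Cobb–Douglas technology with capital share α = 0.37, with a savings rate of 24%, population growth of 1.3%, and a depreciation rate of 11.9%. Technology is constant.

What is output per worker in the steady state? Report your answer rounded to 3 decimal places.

At the steady state, Δk = 0, so s·k^α = (n + δ)·k.
Dividing both sides by k: k^(1−α) = s / (n + δ).
k^0.63 = 0.24 / (0.013 + 0.119) = 0.24 / 0.132 = 1.8182
k* = 1.8182^(1/0.63) ≈ 2.5830
y* = (k*)^α = 2.5830^0.37 ≈ 1.4206

y* = 1.421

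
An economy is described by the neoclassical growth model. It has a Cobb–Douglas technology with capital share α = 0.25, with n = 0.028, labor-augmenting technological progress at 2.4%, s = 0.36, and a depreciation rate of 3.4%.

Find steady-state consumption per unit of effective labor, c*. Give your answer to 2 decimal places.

Steady state requires s·f(k) = (n + g + δ)·k, i.e. s·k^α = (n + g + δ)·k.
Rearranging, k^(1−α) = s / (n + g + δ).
k^0.75 = 0.36 / (0.028 + 0.024 + 0.034) = 0.36 / 0.086 = 4.1860
k* = 4.1860^(1/0.75) ≈ 6.7463
y* = (k*)^α = 6.7463^0.25 ≈ 1.6116
c* = (1 − s)·y* = (1 − 0.36) × 1.6116 ≈ 1.0314

c* = 1.03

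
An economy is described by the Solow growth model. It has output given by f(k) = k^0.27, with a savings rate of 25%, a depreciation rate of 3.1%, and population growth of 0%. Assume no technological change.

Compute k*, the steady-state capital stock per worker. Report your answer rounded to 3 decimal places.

At the steady state, Δk = 0, so s·k^α = (n + δ)·k.
Rearranging, k^(1−α) = s / (n + δ).
k^0.73 = 0.25 / (0.000 + 0.031) = 0.25 / 0.031 = 8.0645
k* = 8.0645^(1/0.73) ≈ 17.4537

k* ≈ 17.454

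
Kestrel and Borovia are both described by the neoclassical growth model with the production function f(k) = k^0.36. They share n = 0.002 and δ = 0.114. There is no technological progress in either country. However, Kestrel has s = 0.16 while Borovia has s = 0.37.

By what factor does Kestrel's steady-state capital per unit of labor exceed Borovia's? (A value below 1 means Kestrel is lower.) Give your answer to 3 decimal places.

Steady-state k* = [s/(n + δ)]^(1/(1−α)), so the ratio is [ (s_K/(n + δ)_K) / (s_B/(n + δ)_B) ]^1.5625.
s_K/(n + δ)_K = 0.16/0.116 = 1.3793; s_B/(n + δ)_B = 0.37/0.116 = 3.1897.
Ratio = (1.3793/3.1897)^1.5625 = 0.4324^1.5625 ≈ 0.2698

ratio ≈ 0.270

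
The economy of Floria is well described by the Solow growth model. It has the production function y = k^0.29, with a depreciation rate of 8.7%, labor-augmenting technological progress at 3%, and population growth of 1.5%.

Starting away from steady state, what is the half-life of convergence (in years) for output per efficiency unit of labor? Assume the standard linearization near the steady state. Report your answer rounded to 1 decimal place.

t_½ ≈ 7.4 years

Near the steady state the convergence rate is λ = (1 − α)(n + g + δ).
λ = (1 − 0.29) × 0.132 = 0.71 × 0.132 = 0.09372
Half-life = ln 2 / λ = 0.6931 / 0.09372 ≈ 7.40 years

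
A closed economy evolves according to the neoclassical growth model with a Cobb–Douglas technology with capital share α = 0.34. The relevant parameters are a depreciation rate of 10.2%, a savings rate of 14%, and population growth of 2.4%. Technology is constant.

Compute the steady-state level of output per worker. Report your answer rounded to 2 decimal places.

At the steady state, Δk = 0, so s·k^α = (n + δ)·k.
Rearranging, k^(1−α) = s / (n + δ).
k^0.66 = 0.14 / (0.024 + 0.102) = 0.14 / 0.126 = 1.1111
k* = 1.1111^(1/0.66) ≈ 1.1731
y* = (k*)^α = 1.1731^0.34 ≈ 1.0558

y* = 1.06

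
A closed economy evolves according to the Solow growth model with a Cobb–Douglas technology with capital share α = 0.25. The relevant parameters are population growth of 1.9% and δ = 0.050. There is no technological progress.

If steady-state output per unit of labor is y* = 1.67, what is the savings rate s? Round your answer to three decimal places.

s ≈ 0.321

At the steady state, Δk = 0, so s·k^α = (n + δ)·k.
Since y* = [s/(n + δ)]^(α/(1−α)), we have s/(n + δ) = (y*)^((1−α)/α) = 1.67^3 = 4.6575.
Therefore s = 4.6575 × (n + δ) = 4.6575 × 0.069 = 0.3214.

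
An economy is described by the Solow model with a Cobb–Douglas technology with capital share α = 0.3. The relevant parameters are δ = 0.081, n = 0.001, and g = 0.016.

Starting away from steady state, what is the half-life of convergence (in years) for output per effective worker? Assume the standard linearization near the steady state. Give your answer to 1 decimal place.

Near the steady state the convergence rate is λ = (1 − α)(n + g + δ).
λ = (1 − 0.3) × 0.098 = 0.7 × 0.098 = 0.0686
Half-life = ln 2 / λ = 0.6931 / 0.0686 ≈ 10.10 years

half-life ≈ 10.1 years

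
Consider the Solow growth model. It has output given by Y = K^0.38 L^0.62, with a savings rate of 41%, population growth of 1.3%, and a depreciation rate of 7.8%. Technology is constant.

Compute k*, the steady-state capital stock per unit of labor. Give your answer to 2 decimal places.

k* ≈ 11.34

Steady state requires s·f(k) = (n + δ)·k, i.e. s·k^α = (n + δ)·k.
Rearranging, k^(1−α) = s / (n + δ).
k^0.62 = 0.41 / (0.013 + 0.078) = 0.41 / 0.091 = 4.5055
k* = 4.5055^(1/0.62) ≈ 11.3351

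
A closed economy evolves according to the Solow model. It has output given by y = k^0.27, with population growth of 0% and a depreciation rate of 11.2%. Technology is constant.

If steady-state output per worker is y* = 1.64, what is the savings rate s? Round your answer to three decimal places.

s ≈ 0.427

In steady state, investment equals break-even investment: s·k^α = (n + δ)·k.
Since y* = [s/(n + δ)]^(α/(1−α)), we have s/(n + δ) = (y*)^((1−α)/α) = 1.64^2.7037 = 3.8095.
Therefore s = 3.8095 × (n + δ) = 3.8095 × 0.112 = 0.4267.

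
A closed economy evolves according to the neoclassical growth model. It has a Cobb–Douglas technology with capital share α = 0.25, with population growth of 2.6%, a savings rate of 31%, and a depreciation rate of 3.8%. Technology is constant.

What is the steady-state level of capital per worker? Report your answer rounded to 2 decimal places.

In steady state, investment equals break-even investment: s·k^α = (n + δ)·k.
Dividing both sides by k: k^(1−α) = s / (n + δ).
k^0.75 = 0.31 / (0.026 + 0.038) = 0.31 / 0.064 = 4.8438
k* = 4.8438^(1/0.75) ≈ 8.1956

k* = 8.20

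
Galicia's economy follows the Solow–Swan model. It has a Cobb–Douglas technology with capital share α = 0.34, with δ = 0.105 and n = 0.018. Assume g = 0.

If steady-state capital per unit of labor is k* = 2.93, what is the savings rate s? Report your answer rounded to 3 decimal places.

s ≈ 0.250

At the steady state, Δk = 0, so s·k^α = (n + δ)·k.
So s / (n + δ) = (k*)^(1−α) = 2.93^0.66 = 2.0330.
Therefore s = 2.0330 × (n + δ) = 2.0330 × 0.123 = 0.2501.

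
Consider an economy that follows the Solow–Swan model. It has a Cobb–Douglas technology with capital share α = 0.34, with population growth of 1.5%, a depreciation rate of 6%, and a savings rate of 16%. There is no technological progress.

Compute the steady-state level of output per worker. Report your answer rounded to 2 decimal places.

At the steady state, Δk = 0, so s·k^α = (n + δ)·k.
Dividing both sides by k: k^(1−α) = s / (n + δ).
k^0.66 = 0.16 / (0.015 + 0.060) = 0.16 / 0.075 = 2.1333
k* = 2.1333^(1/0.66) ≈ 3.1518
y* = (k*)^α = 3.1518^0.34 ≈ 1.4774

y* ≈ 1.48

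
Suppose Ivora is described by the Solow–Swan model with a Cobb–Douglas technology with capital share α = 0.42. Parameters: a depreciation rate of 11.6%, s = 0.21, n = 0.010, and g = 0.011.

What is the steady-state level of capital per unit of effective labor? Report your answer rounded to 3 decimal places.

At the steady state, Δk = 0, so s·k^α = (n + g + δ)·k.
Rearranging, k^(1−α) = s / (n + g + δ).
k^0.58 = 0.21 / (0.010 + 0.011 + 0.116) = 0.21 / 0.137 = 1.5328
k* = 1.5328^(1/0.58) ≈ 2.0883

k* = 2.088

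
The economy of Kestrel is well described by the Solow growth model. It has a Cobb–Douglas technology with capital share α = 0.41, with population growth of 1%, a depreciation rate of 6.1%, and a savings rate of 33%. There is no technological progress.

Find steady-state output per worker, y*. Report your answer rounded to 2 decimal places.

y* ≈ 2.91

In steady state, investment equals break-even investment: s·k^α = (n + δ)·k.
Rearranging, k^(1−α) = s / (n + δ).
k^0.59 = 0.33 / (0.010 + 0.061) = 0.33 / 0.071 = 4.6479
k* = 4.6479^(1/0.59) ≈ 13.5190
y* = (k*)^α = 13.5190^0.41 ≈ 2.9086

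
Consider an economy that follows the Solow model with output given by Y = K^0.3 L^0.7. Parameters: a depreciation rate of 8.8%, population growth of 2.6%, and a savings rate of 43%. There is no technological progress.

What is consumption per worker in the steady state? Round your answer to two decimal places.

In steady state, investment equals break-even investment: s·k^α = (n + δ)·k.
Dividing both sides by k: k^(1−α) = s / (n + δ).
k^0.7 = 0.43 / (0.026 + 0.088) = 0.43 / 0.114 = 3.7719
k* = 3.7719^(1/0.7) ≈ 6.6628
y* = (k*)^α = 6.6628^0.3 ≈ 1.7664
c* = (1 − s)·y* = (1 − 0.43) × 1.7664 ≈ 1.0068

c* ≈ 1.01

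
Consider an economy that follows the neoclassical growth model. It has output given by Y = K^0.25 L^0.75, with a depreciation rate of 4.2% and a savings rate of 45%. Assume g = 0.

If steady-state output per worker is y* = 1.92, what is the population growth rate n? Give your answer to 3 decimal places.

n ≈ 0.022

In steady state, investment equals break-even investment: s·k^α = (n + δ)·k.
Since y* = [s/(n + δ)]^(α/(1−α)), we have s/(n + δ) = (y*)^((1−α)/α) = 1.92^3 = 7.0779.
Therefore n + δ = s / 7.0779 = 0.45 / 7.0779 = 0.0636, so n = 0.0636 − 0.042 = 0.0216.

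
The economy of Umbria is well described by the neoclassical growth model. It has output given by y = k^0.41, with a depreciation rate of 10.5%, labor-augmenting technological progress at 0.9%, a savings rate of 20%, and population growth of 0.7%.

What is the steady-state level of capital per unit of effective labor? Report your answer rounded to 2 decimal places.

k* ≈ 2.34

At the steady state, Δk = 0, so s·k^α = (n + g + δ)·k.
Rearranging, k^(1−α) = s / (n + g + δ).
k^0.59 = 0.20 / (0.007 + 0.009 + 0.105) = 0.20 / 0.121 = 1.6529
k* = 1.6529^(1/0.59) ≈ 2.3437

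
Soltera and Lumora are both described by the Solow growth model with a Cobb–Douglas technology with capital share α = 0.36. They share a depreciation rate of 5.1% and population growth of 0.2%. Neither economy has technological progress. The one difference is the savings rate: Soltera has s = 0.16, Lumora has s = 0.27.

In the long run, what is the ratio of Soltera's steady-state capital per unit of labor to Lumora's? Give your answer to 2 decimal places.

ratio ≈ 0.44

Steady-state k* = [s/(n + δ)]^(1/(1−α)), so the ratio is [ (s_S/(n + δ)_S) / (s_L/(n + δ)_L) ]^1.5625.
s_S/(n + δ)_S = 0.16/0.053 = 3.0189; s_L/(n + δ)_L = 0.27/0.053 = 5.0943.
Ratio = (3.0189/5.0943)^1.5625 = 0.5926^1.5625 ≈ 0.4415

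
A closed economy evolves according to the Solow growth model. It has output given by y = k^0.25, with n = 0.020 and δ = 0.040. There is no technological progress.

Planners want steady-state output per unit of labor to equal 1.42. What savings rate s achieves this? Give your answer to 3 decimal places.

s ≈ 0.172

Steady state requires s·f(k) = (n + δ)·k, i.e. s·k^α = (n + δ)·k.
Since y* = [s/(n + δ)]^(α/(1−α)), we have s/(n + δ) = (y*)^((1−α)/α) = 1.42^3 = 2.8633.
Therefore s = 2.8633 × (n + δ) = 2.8633 × 0.060 = 0.1718.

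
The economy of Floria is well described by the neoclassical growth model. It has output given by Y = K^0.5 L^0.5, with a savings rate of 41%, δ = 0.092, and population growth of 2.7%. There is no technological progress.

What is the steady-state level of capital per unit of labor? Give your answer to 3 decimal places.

k* = 11.871

In steady state, investment equals break-even investment: s·k^α = (n + δ)·k.
Dividing both sides by k: k^(1−α) = s / (n + δ).
k^0.5 = 0.41 / (0.027 + 0.092) = 0.41 / 0.119 = 3.4454
k* = 3.4454^(1/0.5) ≈ 11.8708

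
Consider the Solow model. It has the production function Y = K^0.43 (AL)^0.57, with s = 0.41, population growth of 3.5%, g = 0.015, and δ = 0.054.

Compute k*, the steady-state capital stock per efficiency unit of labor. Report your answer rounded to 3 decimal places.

At the steady state, Δk = 0, so s·k^α = (n + g + δ)·k.
Rearranging, k^(1−α) = s / (n + g + δ).
k^0.57 = 0.41 / (0.035 + 0.015 + 0.054) = 0.41 / 0.104 = 3.9423
k* = 3.9423^(1/0.57) ≈ 11.0962

k* = 11.096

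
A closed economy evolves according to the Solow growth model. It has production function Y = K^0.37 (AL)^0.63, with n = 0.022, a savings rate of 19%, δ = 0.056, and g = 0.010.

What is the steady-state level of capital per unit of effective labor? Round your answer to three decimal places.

In steady state, investment equals break-even investment: s·k^α = (n + g + δ)·k.
Rearranging, k^(1−α) = s / (n + g + δ).
k^0.63 = 0.19 / (0.022 + 0.010 + 0.056) = 0.19 / 0.088 = 2.1591
k* = 2.1591^(1/0.63) ≈ 3.3931

k* ≈ 3.393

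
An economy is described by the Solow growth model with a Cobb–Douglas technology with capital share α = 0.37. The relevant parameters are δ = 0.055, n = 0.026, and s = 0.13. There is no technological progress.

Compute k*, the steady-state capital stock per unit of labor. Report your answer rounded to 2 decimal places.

k* ≈ 2.12

In steady state, investment equals break-even investment: s·k^α = (n + δ)·k.
Rearranging, k^(1−α) = s / (n + δ).
k^0.63 = 0.13 / (0.026 + 0.055) = 0.13 / 0.081 = 1.6049
k* = 1.6049^(1/0.63) ≈ 2.1189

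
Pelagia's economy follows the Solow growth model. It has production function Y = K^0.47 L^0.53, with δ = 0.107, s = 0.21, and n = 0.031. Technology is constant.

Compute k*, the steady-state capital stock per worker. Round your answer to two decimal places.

k* = 2.21

In steady state, investment equals break-even investment: s·k^α = (n + δ)·k.
Dividing both sides by k: k^(1−α) = s / (n + δ).
k^0.53 = 0.21 / (0.031 + 0.107) = 0.21 / 0.138 = 1.5217
k* = 1.5217^(1/0.53) ≈ 2.2081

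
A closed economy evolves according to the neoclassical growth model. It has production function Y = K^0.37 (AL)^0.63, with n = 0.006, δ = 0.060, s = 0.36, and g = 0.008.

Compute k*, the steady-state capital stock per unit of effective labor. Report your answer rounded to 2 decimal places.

In steady state, investment equals break-even investment: s·k^α = (n + g + δ)·k.
Rearranging, k^(1−α) = s / (n + g + δ).
k^0.63 = 0.36 / (0.006 + 0.008 + 0.060) = 0.36 / 0.074 = 4.8649
k* = 4.8649^(1/0.63) ≈ 12.3195

k* = 12.32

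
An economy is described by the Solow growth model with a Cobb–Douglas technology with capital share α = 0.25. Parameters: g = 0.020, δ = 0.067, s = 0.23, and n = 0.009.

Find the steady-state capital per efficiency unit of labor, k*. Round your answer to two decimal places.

At the steady state, Δk = 0, so s·k^α = (n + g + δ)·k.
Rearranging, k^(1−α) = s / (n + g + δ).
k^0.75 = 0.23 / (0.009 + 0.020 + 0.067) = 0.23 / 0.096 = 2.3958
k* = 2.3958^(1/0.75) ≈ 3.2058

k* ≈ 3.21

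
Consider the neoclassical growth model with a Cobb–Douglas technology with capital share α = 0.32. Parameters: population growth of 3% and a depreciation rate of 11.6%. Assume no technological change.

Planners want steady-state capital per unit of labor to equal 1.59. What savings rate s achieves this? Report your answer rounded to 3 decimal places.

Steady state requires s·f(k) = (n + δ)·k, i.e. s·k^α = (n + δ)·k.
So s / (n + δ) = (k*)^(1−α) = 1.59^0.68 = 1.3707.
Therefore s = 1.3707 × (n + δ) = 1.3707 × 0.146 = 0.2001.

s ≈ 0.200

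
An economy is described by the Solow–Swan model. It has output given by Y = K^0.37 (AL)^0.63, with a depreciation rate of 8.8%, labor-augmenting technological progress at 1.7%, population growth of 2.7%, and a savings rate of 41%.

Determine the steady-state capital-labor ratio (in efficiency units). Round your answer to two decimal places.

k* = 6.04

At the steady state, Δk = 0, so s·k^α = (n + g + δ)·k.
Rearranging, k^(1−α) = s / (n + g + δ).
k^0.63 = 0.41 / (0.027 + 0.017 + 0.088) = 0.41 / 0.132 = 3.1061
k* = 3.1061^(1/0.63) ≈ 6.0436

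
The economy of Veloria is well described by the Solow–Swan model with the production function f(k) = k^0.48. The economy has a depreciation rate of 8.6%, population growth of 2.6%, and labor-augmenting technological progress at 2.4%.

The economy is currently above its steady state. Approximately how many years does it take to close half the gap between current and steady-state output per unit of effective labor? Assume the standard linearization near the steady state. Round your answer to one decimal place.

half-life ≈ 9.8 years

Near the steady state the convergence rate is λ = (1 − α)(n + g + δ).
λ = (1 − 0.48) × 0.136 = 0.52 × 0.136 = 0.07072
Half-life = ln 2 / λ = 0.6931 / 0.07072 ≈ 9.80 years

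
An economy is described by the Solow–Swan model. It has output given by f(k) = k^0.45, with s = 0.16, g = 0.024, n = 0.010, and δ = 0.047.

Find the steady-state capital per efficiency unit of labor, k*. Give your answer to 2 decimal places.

k* = 3.45

In steady state, investment equals break-even investment: s·k^α = (n + g + δ)·k.
Dividing both sides by k: k^(1−α) = s / (n + g + δ).
k^0.55 = 0.16 / (0.010 + 0.024 + 0.047) = 0.16 / 0.081 = 1.9753
k* = 1.9753^(1/0.55) ≈ 3.4476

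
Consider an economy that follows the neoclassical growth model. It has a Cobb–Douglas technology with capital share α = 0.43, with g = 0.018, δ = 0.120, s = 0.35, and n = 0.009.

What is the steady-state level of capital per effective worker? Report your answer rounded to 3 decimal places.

k* ≈ 4.581

Steady state requires s·f(k) = (n + g + δ)·k, i.e. s·k^α = (n + g + δ)·k.
Dividing both sides by k: k^(1−α) = s / (n + g + δ).
k^0.57 = 0.35 / (0.009 + 0.018 + 0.120) = 0.35 / 0.147 = 2.3810
k* = 2.3810^(1/0.57) ≈ 4.5812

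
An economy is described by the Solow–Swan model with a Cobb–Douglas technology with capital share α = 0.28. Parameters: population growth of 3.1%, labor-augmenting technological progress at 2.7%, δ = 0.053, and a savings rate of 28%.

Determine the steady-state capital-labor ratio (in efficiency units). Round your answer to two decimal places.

At the steady state, Δk = 0, so s·k^α = (n + g + δ)·k.
Dividing both sides by k: k^(1−α) = s / (n + g + δ).
k^0.72 = 0.28 / (0.031 + 0.027 + 0.053) = 0.28 / 0.111 = 2.5225
k* = 2.5225^(1/0.72) ≈ 3.6149

k* ≈ 3.61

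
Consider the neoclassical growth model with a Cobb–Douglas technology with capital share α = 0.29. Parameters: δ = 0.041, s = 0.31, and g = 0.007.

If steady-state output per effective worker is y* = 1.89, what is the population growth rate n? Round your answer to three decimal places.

Steady state requires s·f(k) = (n + g + δ)·k, i.e. s·k^α = (n + g + δ)·k.
Since y* = [s/(n + g + δ)]^(α/(1−α)), we have s/(n + g + δ) = (y*)^((1−α)/α) = 1.89^2.4483 = 4.7518.
Therefore n + g + δ = s / 4.7518 = 0.31 / 4.7518 = 0.0652, so n = 0.0652 − 0.048 = 0.0172.

n ≈ 0.017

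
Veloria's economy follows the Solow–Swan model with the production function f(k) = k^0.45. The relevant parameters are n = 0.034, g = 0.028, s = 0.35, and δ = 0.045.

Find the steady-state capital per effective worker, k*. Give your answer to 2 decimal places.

At the steady state, Δk = 0, so s·k^α = (n + g + δ)·k.
Dividing both sides by k: k^(1−α) = s / (n + g + δ).
k^0.55 = 0.35 / (0.034 + 0.028 + 0.045) = 0.35 / 0.107 = 3.2710
k* = 3.2710^(1/0.55) ≈ 8.6255

k* = 8.63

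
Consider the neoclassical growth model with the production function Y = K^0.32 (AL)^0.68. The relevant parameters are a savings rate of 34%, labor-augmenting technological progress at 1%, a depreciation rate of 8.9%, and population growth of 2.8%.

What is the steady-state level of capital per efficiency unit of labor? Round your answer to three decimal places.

k* = 4.255

In steady state, investment equals break-even investment: s·k^α = (n + g + δ)·k.
Dividing both sides by k: k^(1−α) = s / (n + g + δ).
k^0.68 = 0.34 / (0.028 + 0.010 + 0.089) = 0.34 / 0.127 = 2.6772
k* = 2.6772^(1/0.68) ≈ 4.2554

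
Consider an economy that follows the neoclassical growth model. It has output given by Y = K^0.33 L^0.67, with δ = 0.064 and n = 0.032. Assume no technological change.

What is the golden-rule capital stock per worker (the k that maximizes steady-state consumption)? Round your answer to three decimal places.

The golden rule sets f'(k) = n + δ, i.e. α·k^(α−1) = n + δ.
So k^(1−α) = α / (n + δ) = 0.33 / 0.096 = 3.4375.
k_gold = 3.4375^(1/0.67) ≈ 6.3148

k_gold ≈ 6.315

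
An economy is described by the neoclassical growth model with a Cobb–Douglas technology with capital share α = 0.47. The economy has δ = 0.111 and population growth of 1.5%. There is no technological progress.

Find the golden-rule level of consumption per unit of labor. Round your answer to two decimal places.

c_gold ≈ 1.70

At the golden rule, f'(k) = n + δ, so α·k^(α−1) = n + δ and k_gold = (α/(n + δ))^(1/(1−α)).
k_gold = (0.47/0.126)^(1/0.53) = 3.7302^1.8868 ≈ 11.9879
c_gold = f(k_gold) − (n + δ)·k_gold = 3.2137 − 0.126×11.9879 ≈ 1.7032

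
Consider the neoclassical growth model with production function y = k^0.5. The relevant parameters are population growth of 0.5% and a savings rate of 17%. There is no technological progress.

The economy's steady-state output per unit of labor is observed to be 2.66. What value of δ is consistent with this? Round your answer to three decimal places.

At the steady state, Δk = 0, so s·k^α = (n + δ)·k.
Since y* = [s/(n + δ)]^(α/(1−α)), we have s/(n + δ) = (y*)^((1−α)/α) = 2.66^1 = 2.6600.
Therefore n + δ = s / 2.6600 = 0.17 / 2.6600 = 0.0639, so δ = 0.0639 − 0.005 = 0.0589.

δ ≈ 0.059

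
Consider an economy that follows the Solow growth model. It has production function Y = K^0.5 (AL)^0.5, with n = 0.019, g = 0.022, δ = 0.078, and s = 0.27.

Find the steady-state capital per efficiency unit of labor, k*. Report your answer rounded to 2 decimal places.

In steady state, investment equals break-even investment: s·k^α = (n + g + δ)·k.
Rearranging, k^(1−α) = s / (n + g + δ).
k^0.5 = 0.27 / (0.019 + 0.022 + 0.078) = 0.27 / 0.119 = 2.2689
k* = 2.2689^(1/0.5) ≈ 5.1479

k* = 5.15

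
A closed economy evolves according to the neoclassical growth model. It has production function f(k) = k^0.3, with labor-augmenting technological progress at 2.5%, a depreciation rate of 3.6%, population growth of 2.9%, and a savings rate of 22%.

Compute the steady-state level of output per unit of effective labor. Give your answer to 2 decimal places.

y* = 1.47

In steady state, investment equals break-even investment: s·k^α = (n + g + δ)·k.
Rearranging, k^(1−α) = s / (n + g + δ).
k^0.7 = 0.22 / (0.029 + 0.025 + 0.036) = 0.22 / 0.090 = 2.4444
k* = 2.4444^(1/0.7) ≈ 3.5854
y* = (k*)^α = 3.5854^0.3 ≈ 1.4668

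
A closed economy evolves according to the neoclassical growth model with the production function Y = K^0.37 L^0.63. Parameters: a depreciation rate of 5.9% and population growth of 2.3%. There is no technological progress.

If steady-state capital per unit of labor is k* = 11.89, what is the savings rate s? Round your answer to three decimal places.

s ≈ 0.390

At the steady state, Δk = 0, so s·k^α = (n + δ)·k.
So s / (n + δ) = (k*)^(1−α) = 11.89^0.63 = 4.7573.
Therefore s = 4.7573 × (n + δ) = 4.7573 × 0.082 = 0.3901.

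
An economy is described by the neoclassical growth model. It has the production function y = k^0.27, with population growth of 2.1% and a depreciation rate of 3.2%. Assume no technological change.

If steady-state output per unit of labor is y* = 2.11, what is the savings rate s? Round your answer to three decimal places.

At the steady state, Δk = 0, so s·k^α = (n + δ)·k.
Since y* = [s/(n + δ)]^(α/(1−α)), we have s/(n + δ) = (y*)^((1−α)/α) = 2.11^2.7037 = 7.5294.
Therefore s = 7.5294 × (n + δ) = 7.5294 × 0.053 = 0.3991.

s ≈ 0.399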